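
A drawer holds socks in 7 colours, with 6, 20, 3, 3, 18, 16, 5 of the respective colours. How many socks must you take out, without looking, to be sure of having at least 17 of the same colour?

66

In the worst case you take as many as possible of each colour without reaching 17: 6 + 16 + 3 + 3 + 16 + 16 + 5 = 65.
The next one must give 17 of some colour, so 65 + 1 = 66.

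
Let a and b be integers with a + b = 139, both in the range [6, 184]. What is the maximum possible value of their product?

With a + b fixed, ab peaks when the two are closest together.
Taking a = 69 and b = 70 (both in [6, 184]) gives ab = 4830.

4830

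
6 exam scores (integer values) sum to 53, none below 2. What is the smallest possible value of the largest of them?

9

The average is 53/6 > 8, so not all 6 can be 8 or less; the largest is ≥ 9.
Equality holds with 5 values of 9 and 1 value of 8.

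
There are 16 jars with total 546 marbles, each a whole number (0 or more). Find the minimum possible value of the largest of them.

35

Some value must be at least ⌈546/16⌉ = 35, since 16 × 34 = 544 < 546.
Equality holds with 2 values of 35 and 14 values of 34.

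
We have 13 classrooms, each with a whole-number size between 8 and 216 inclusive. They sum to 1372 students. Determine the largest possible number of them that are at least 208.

6

With k values at 208 or above and the rest at least 8, the sum is at least 104 + 200k.
Since the sum is 1372, we need 200k ≤ 1268, i.e. k ≤ 6.
k = 6 is achieved by 6 values at 208 and 7 at 8, total 1304; add 68 to one value (staying below 208) to reach 1372.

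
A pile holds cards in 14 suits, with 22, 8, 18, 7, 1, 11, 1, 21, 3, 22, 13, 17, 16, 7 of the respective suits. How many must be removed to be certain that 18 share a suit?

In the worst case you take as many as possible of each suit without reaching 18: 17 + 8 + 17 + 7 + 1 + 11 + 1 + 17 + 3 + 17 + 13 + 17 + 16 + 7 = 152.
The next one must give 18 of some suit, so 152 + 1 = 153.

153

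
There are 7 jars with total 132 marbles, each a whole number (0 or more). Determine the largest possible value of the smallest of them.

If every one of the 7 were at least 19, the total would be at least 7 × 19 = 133 > 132.
Taking 1 copy of 18 and 6 copies of 19 gives exactly 132, so 18 is attained.

18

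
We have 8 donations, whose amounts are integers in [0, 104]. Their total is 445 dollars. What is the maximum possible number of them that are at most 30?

5

Suppose k of them are at most 30. Those contribute at most 30 each and the rest at most 104 each.
So the total is at most 30k + 104(8 − k) = 832 − 74k. This must still be ≥ 445, so k ≤ 5.
k = 5 is achieved by 5 values at 30 and 3 at 104, total 462; lower one of the 104's by 17 (still > 30) to reach 445.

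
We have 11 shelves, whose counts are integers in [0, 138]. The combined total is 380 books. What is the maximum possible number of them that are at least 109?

3

Suppose k of them are at least 109. Those contribute at least 109 each and the other 11 − k at least 0 each.
So the total is at least 109k + 0(11 − k) = 0 + 109k. This must be ≤ 380, giving k ≤ 3.
k = 3 is achieved by 3 values at 109 and 8 at 0, total 327; add 53 to one value (staying below 109) to reach 380.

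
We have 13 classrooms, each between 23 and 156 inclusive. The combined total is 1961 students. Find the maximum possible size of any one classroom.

To make one classroom as large as possible, make the other 12 as small as possible.
The other 12 contribute at least 12 × 23 = 276, leaving at most 1961 − 276 = 1685.
But each classroom is capped at 156, so the maximum is 156.
Achievable: one at 156 and the other 12 totalling 1805, which fits since 12 × 23 ≤ 1805 ≤ 12 × 156.

156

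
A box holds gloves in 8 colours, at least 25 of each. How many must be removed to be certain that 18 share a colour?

137

In the worst case you draw 17 of each of the 8 colours: 8 × 17 = 136.
One more forces 18 of some colour, so 136 + 1 = 137.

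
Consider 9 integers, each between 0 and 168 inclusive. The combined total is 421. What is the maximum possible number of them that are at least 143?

With k values at 143 or above and the rest at least 0, the sum is at least 0 + 143k.
Since the sum is 421, we need 143k ≤ 421, i.e. k ≤ 2.
k = 2 is achieved by 2 values at 143 and 7 at 0, total 286; add 135 to one value (staying below 143) to reach 421.

2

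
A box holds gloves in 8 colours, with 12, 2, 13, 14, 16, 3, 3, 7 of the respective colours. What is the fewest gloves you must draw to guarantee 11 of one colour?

56

In the worst case you take as many as possible of each colour without reaching 11: 10 + 2 + 10 + 10 + 10 + 3 + 3 + 7 = 55.
The next one must give 11 of some colour, so 55 + 1 = 56.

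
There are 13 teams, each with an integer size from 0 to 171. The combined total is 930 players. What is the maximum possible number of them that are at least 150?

If k of the values are ≥ 150, the total is ≥ 150k + 0(13 − k).
Setting 150k + 0(13 − k) ≤ 930 gives 150k ≤ 930, so k ≤ 6.
k = 6 is achieved by 6 values at 150 and 7 at 0, total 900; add 30 to one value (staying below 150) to reach 930.

6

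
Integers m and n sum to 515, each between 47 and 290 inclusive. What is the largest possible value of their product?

66306

For a fixed sum, the product mn is largest when m and n are as close as possible.
Taking m = 257 and n = 258 (both in [47, 290]) gives mn = 66306.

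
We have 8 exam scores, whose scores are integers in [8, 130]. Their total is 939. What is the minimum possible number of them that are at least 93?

If only k of them are at least 93, the other 8 − k are at most 92, so the total is at most k·130 + (8 − k)·92.
This must reach 939, so k·130 + (8 − k)·92 ≥ 939, giving k ≥ 6.
Exactly 6 works: 6 values at 130 and 2 at 92 total 964; lower one of the high values by 25 (still ≥ 93) to hit 939.

6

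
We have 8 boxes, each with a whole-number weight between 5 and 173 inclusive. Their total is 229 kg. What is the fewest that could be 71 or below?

Let j be the number exceeding 71. Then the total is ≥ 72·j + 5·(8 − j) = 40 + 67j.
So 67j ≤ 189 and j ≤ 2; hence at least 8 − 2 = 6 are ≤ 71.
Exactly 6 works: 6 values at 5 and 2 at 72 total 174; raise one of the low values by 55 (still ≤ 71) to hit 229.

6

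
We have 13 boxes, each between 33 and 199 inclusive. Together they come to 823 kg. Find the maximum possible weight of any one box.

Maximizing one value means minimizing the remaining 12.
The other 12 contribute at least 12 × 33 = 396, leaving at most 823 − 396 = 427.
But each box is capped at 199, so the maximum is 199.
Achievable: one at 199 and the other 12 totalling 624, which fits since 12 × 33 ≤ 624 ≤ 12 × 199.

199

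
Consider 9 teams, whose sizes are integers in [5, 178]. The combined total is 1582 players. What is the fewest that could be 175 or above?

Each value short of 175 is at most 174, costing at least 178 − 174 = 4 against the maximum total of 1602.
We can afford to lose at most 1602 − 1582 = 20, so at most ⌊20/4⌋ = 5 fall short, and at least 4 are ≥ 175.
Exactly 4 works: 4 values at 178 and 5 at 174 total 1582.

4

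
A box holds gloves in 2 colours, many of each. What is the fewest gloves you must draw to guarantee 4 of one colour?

7

In the worst case you draw 3 of each of the 2 colours: 2 × 3 = 6.
One more forces 4 of some colour, so 6 + 1 = 7.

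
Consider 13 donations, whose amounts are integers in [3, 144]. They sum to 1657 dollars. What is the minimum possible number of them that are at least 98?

9

If only k of them are at least 98, the other 13 − k are at most 97, so the total is at most k·144 + (13 − k)·97.
This must reach 1657, so k·144 + (13 − k)·97 ≥ 1657, giving k ≥ 9.
Exactly 9 works: 9 values at 144 and 4 at 97 total 1684; lower one of the high values by 27 (still ≥ 98) to hit 1657.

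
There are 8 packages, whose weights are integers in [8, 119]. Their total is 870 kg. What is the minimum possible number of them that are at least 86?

Suppose at most 8 − j of them reach 86; then j values are ≤ 85 and the rest ≤ 119.
The total is then ≤ 85·j + 119·(8 − j) = 952 − 34j. For this to be ≥ 870 we need j ≤ 2, so at least 8 − 2 = 6 must reach 86.
Exactly 6 works: 6 values at 119 and 2 at 85 total 884; lower one of the high values by 14 (still ≥ 86) to hit 870.

6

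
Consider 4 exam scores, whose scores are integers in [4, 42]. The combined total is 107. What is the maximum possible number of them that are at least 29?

Suppose k of them are at least 29. Those contribute at least 29 each and the other 4 − k at least 4 each.
So the total is at least 29k + 4(4 − k) = 16 + 25k. This must be ≤ 107, giving k ≤ 3.
k = 3 is achieved by 3 values at 29 and 1 at 4, total 91; add 16 to one value (staying below 29) to reach 107.

3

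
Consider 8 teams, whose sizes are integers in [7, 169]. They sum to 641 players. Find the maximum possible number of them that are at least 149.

4

If k of the values are ≥ 149, the total is ≥ 149k + 7(8 − k).
Setting 149k + 7(8 − k) ≤ 641 gives 142k ≤ 585, so k ≤ 4.
k = 4 is achieved by 4 values at 149 and 4 at 7, total 624; add 17 to one value (staying below 149) to reach 641.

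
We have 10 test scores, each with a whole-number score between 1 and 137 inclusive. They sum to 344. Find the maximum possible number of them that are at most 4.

Suppose k of them are at most 4. Those contribute at most 4 each and the rest at most 137 each.
So the total is at most 4k + 137(10 − k) = 1370 − 133k. This must still be ≥ 344, so k ≤ 7.
k = 7 is achieved by 7 values at 4 and 3 at 137, total 439; lower one of the 137's by 95 (still > 4) to reach 344.

7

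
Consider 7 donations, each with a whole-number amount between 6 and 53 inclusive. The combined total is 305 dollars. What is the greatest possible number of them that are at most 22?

2

Each value at 22 or below falls at least 53 − 22 = 31 short of the ceiling 53.
The ceiling total is 7 × 53 = 371, and we need 305, so at most ⌊(371 − 305)/31⌋ = 2 can be that low.
k = 2 is achieved by 2 values at 22 and 5 at 53, total 309; lower one of the 53's by 4 (still > 22) to reach 305.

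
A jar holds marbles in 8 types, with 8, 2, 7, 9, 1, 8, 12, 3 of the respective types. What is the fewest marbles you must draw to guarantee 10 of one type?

48

In the worst case you take as many as possible of each type without reaching 10: 8 + 2 + 7 + 9 + 1 + 8 + 9 + 3 = 47.
The next one must give 10 of some type, so 47 + 1 = 48.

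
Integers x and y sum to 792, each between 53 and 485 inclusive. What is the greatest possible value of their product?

156816

For a fixed sum, the product xy is largest when x and y are as close as possible.
Taking x = 396 and y = 396 (both in [53, 485]) gives xy = 156816.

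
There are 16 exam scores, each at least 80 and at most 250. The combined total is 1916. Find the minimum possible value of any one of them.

80

To make one score as small as possible, make the other 15 as large as possible.
The other 15 can take up 15 × 250 = 3750 ≥ 1916 − 80, so one score can sit at its floor of 80.
Achievable: one at 80 and the other 15 totalling 1836, which fits since 15 × 80 ≤ 1836 ≤ 15 × 250.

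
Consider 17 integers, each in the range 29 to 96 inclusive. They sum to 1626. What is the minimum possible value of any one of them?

To make one integer as small as possible, make the other 16 as large as possible.
The other 16 contribute at most 16 × 96 = 1536, leaving at least 1626 − 1536 = 90.
Since 90 ≥ 29, this is achievable: one at 90 and 16 at 96.

90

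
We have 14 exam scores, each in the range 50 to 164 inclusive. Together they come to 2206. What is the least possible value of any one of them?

Minimizing one value means maximizing the remaining 13.
The other 13 contribute at most 13 × 164 = 2132, leaving at least 2206 − 2132 = 74.
Since 74 ≥ 50, this is achievable: one at 74 and 13 at 164.

74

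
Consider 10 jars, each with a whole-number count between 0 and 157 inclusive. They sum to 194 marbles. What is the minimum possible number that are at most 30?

4

Let j be the number exceeding 30. Then the total is ≥ 31·j + 0·(10 − j) = 0 + 31j.
So 31j ≤ 194 and j ≤ 6; hence at least 10 − 6 = 4 are ≤ 30.
Exactly 4 works: 4 values at 0 and 6 at 31 total 186; raise one of the low values by 8 (still ≤ 30) to hit 194.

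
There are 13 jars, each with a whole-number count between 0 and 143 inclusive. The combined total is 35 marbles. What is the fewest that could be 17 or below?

If only k of them are at most 17, the other 13 − k are at least 18, so the total is at least (13 − k)·18 + k·0.
This is ≤ 35, so (13 − k)·18 + 0k ≤ 35, which gives k ≥ 12.
Exactly 12 works: 12 values at 0 and 1 at 18 total 18; raise one of the low values by 17 (still ≤ 17) to hit 35.

12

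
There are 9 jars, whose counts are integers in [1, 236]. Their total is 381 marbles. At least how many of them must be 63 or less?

If only k of them are at most 63, the other 9 − k are at least 64, so the total is at least (9 − k)·64 + k·1.
This is ≤ 381, so (9 − k)·64 + 1k ≤ 381, which gives k ≥ 4.
Exactly 4 works: 4 values at 1 and 5 at 64 total 324; raise one of the low values by 57 (still ≤ 63) to hit 381.

4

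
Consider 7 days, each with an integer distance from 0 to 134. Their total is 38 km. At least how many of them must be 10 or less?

4

Let j be the number exceeding 10. Then the total is ≥ 11·j + 0·(7 − j) = 0 + 11j.
So 11j ≤ 38 and j ≤ 3; hence at least 7 − 3 = 4 are ≤ 10.
Exactly 4 works: 4 values at 0 and 3 at 11 total 33; raise one of the low values by 5 (still ≤ 10) to hit 38.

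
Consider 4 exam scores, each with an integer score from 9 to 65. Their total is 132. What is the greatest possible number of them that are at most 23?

3

Suppose k of them are at most 23. Those contribute at most 23 each and the rest at most 65 each.
So the total is at most 23k + 65(4 − k) = 260 − 42k. This must still be ≥ 132, so k ≤ 3.
k = 3 is achieved by 3 values at 23 and 1 at 65, total 134; lower one of the 65's by 2 (still > 23) to reach 132.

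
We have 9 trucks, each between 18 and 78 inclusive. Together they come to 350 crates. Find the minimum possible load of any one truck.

18

Minimizing one value means maximizing the remaining 8.
The other 8 can take up 8 × 78 = 624 ≥ 350 − 18, so one truck can sit at its floor of 18.
Achievable: one at 18 and the other 8 totalling 332, which fits since 8 × 18 ≤ 332 ≤ 8 × 78.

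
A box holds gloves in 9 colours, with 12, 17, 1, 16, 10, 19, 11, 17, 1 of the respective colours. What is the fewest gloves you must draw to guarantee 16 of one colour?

96

In the worst case you take as many as possible of each colour without reaching 16: 12 + 15 + 1 + 15 + 10 + 15 + 11 + 15 + 1 = 95.
The next one must give 16 of some colour, so 95 + 1 = 96.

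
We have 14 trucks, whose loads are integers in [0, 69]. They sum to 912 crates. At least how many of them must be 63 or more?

7

Suppose at most 14 − j of them reach 63; then j values are ≤ 62 and the rest ≤ 69.
The total is then ≤ 62·j + 69·(14 − j) = 966 − 7j. For this to be ≥ 912 we need j ≤ 7, so at least 14 − 7 = 7 must reach 63.
Exactly 7 works: 7 values at 69 and 7 at 62 total 917; lower one of the high values by 5 (still ≥ 63) to hit 912.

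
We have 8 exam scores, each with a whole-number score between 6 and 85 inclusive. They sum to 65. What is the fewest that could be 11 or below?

Each value above 11 is at least 12, contributing at least 12 − 6 = 6 above the floor 6.
The sum exceeds the floor total 48 by 17, so at most ⌊17/6⌋ = 2 exceed 11, and at least 6 are ≤ 11.
Exactly 6 works: 6 values at 6 and 2 at 12 total 60; raise one of the low values by 5 (still ≤ 11) to hit 65.

6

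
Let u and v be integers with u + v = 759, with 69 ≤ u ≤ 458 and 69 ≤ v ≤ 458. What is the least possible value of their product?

137858

For a fixed sum, uv is smallest when u and v are as far apart as possible.
The extreme feasible split is u = 301, v = 458, giving uv = 137858.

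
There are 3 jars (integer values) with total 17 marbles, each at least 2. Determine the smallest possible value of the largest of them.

6

Some value must be at least ⌈17/3⌉ = 6, since 3 × 5 = 15 < 17.
Achievable: 2 of them at 6 and 1 at 5 total 17.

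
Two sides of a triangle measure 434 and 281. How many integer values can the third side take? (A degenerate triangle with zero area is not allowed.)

561

The triangle inequality gives |434 − 281| < c < 434 + 281, i.e. 153 < c < 715.
So c can be any integer from 154 to 714: 561 values.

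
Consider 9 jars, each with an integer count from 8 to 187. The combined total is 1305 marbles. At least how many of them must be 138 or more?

2

Suppose at most 9 − j of them reach 138; then j values are ≤ 137 and the rest ≤ 187.
The total is then ≤ 137·j + 187·(9 − j) = 1683 − 50j. For this to be ≥ 1305 we need j ≤ 7, so at least 9 − 7 = 2 must reach 138.
Exactly 2 works: 2 values at 187 and 7 at 137 total 1333; lower one of the high values by 28 (still ≥ 138) to hit 1305.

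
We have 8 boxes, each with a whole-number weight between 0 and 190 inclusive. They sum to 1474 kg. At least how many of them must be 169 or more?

Suppose at most 8 − j of them reach 169; then j values are ≤ 168 and the rest ≤ 190.
The total is then ≤ 168·j + 190·(8 − j) = 1520 − 22j. For this to be ≥ 1474 we need j ≤ 2, so at least 8 − 2 = 6 must reach 169.
Exactly 6 works: 6 values at 190 and 2 at 168 total 1476; lower one of the high values by 2 (still ≥ 169) to hit 1474.

6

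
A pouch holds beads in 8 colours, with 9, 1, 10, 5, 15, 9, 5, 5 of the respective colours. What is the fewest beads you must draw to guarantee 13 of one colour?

In the worst case you take as many as possible of each colour without reaching 13: 9 + 1 + 10 + 5 + 12 + 9 + 5 + 5 = 56.
The next one must give 13 of some colour, so 56 + 1 = 57.

57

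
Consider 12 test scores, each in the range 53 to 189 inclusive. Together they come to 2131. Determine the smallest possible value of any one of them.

Minimizing one value means maximizing the remaining 11.
The other 11 can take up 11 × 189 = 2079 ≥ 2131 − 53, so one score can sit at its floor of 53.
Achievable: one at 53 and the other 11 totalling 2078, which fits since 11 × 53 ≤ 2078 ≤ 11 × 189.

53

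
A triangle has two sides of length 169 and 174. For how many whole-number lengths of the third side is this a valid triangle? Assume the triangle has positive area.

337

The triangle inequality gives |169 − 174| < c < 169 + 174, i.e. 5 < c < 343.
So c can be any integer from 6 to 342: 337 values.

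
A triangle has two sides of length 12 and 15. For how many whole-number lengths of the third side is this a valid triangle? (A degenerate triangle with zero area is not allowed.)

23

The triangle inequality gives |12 − 15| < c < 12 + 15, i.e. 3 < c < 27.
So c can be any integer from 4 to 26: 23 values.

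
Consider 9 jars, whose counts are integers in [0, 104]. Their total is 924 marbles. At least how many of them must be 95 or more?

Suppose at most 9 − j of them reach 95; then j values are ≤ 94 and the rest ≤ 104.
The total is then ≤ 94·j + 104·(9 − j) = 936 − 10j. For this to be ≥ 924 we need j ≤ 1, so at least 9 − 1 = 8 must reach 95.
Exactly 8 works: 8 values at 104 and 1 at 94 total 926; lower one of the high values by 2 (still ≥ 95) to hit 924.

8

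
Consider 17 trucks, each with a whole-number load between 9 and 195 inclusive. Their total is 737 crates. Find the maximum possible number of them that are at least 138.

Suppose k of them are at least 138. Those contribute at least 138 each and the other 17 − k at least 9 each.
So the total is at least 138k + 9(17 − k) = 153 + 129k. This must be ≤ 737, giving k ≤ 4.
k = 4 is achieved by 4 values at 138 and 13 at 9, total 669; add 68 to one value (staying below 138) to reach 737.

4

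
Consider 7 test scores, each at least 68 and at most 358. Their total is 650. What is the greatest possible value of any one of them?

242

Maximizing one value means minimizing the remaining 6.
The other 6 contribute at least 6 × 68 = 408, leaving at most 650 − 408 = 242.
Since 242 ≤ 358, this is achievable: one at 242 and 6 at 68.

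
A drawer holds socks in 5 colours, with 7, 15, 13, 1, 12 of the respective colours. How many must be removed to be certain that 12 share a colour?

In the worst case you take as many as possible of each colour without reaching 12: 7 + 11 + 11 + 1 + 11 = 41.
The next one must give 12 of some colour, so 41 + 1 = 42.

42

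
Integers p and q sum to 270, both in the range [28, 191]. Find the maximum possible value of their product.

18225

pq = p(270 − p) is maximized when p is as near 270/2 as the bounds allow.
Taking p = 135 and q = 135 (both in [28, 191]) gives pq = 18225.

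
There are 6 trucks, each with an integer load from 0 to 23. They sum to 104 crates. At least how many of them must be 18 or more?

1

Suppose at most 6 − j of them reach 18; then j values are ≤ 17 and the rest ≤ 23.
The total is then ≤ 17·j + 23·(6 − j) = 138 − 6j. For this to be ≥ 104 we need j ≤ 5, so at least 6 − 5 = 1 must reach 18.
Exactly 1 works: 1 value at 23 and 5 at 17 total 108; lower one of the high values by 4 (still ≥ 18) to hit 104.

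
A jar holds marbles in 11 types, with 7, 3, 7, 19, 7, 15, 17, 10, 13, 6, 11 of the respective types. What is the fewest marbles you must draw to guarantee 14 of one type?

In the worst case you take as many as possible of each type without reaching 14: 7 + 3 + 7 + 13 + 7 + 13 + 13 + 10 + 13 + 6 + 11 = 103.
The next one must give 14 of some type, so 103 + 1 = 104.

104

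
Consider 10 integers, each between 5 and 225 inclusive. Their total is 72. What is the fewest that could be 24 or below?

Each value above 24 is at least 25, contributing at least 25 − 5 = 20 above the floor 5.
The sum exceeds the floor total 50 by 22, so at most ⌊22/20⌋ = 1 exceed 24, and at least 9 are ≤ 24.
Exactly 9 works: 9 values at 5 and 1 at 25 total 70; raise one of the low values by 2 (still ≤ 24) to hit 72.

9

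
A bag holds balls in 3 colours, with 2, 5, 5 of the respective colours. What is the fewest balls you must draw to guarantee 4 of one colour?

In the worst case you take as many as possible of each colour without reaching 4: 2 + 3 + 3 = 8.
The next one must give 4 of some colour, so 8 + 1 = 9.

9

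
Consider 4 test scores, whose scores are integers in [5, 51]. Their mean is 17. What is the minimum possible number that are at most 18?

1

The total is 4 × 17 = 68.
If only k of them are at most 18, the other 4 − k are at least 19, so the total is at least (4 − k)·19 + k·5.
This is ≤ 68, so (4 − k)·19 + 5k ≤ 68, which gives k ≥ 1.
Exactly 1 works: 1 value at 5 and 3 at 19 total 62; raise one of the low values by 6 (still ≤ 18) to hit 68.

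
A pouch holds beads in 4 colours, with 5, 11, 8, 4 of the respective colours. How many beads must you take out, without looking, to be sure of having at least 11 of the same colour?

In the worst case you take as many as possible of each colour without reaching 11: 5 + 10 + 8 + 4 = 27.
The next one must give 11 of some colour, so 27 + 1 = 28.

28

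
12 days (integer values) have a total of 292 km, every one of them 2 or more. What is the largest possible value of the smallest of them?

24

The 12 values sum to 292, so their minimum is at most ⌊292/12⌋ = 24.
Achievable: 8 of them at 24 and 4 at 25 total 292.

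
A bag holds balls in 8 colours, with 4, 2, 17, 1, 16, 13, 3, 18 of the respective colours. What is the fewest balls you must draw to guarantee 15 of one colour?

In the worst case you take as many as possible of each colour without reaching 15: 4 + 2 + 14 + 1 + 14 + 13 + 3 + 14 = 65.
The next one must give 15 of some colour, so 65 + 1 = 66.

66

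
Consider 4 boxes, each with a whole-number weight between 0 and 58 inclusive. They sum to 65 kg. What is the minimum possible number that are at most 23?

Each value above 23 is at least 24, contributing at least 24 − 0 = 24 above the floor 0.
The sum exceeds the floor total 0 by 65, so at most ⌊65/24⌋ = 2 exceed 23, and at least 2 are ≤ 23.
Exactly 2 works: 2 values at 0 and 2 at 24 total 48; raise one of the low values by 17 (still ≤ 23) to hit 65.

2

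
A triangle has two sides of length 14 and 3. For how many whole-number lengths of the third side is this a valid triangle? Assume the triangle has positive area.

5

The triangle inequality gives |14 − 3| < c < 14 + 3, i.e. 11 < c < 17.
So c can be any integer from 12 to 16: 5 values.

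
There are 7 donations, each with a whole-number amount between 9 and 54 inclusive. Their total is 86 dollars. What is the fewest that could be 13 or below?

3

If only k of them are at most 13, the other 7 − k are at least 14, so the total is at least (7 − k)·14 + k·9.
This is ≤ 86, so (7 − k)·14 + 9k ≤ 86, which gives k ≥ 3.
Exactly 3 works: 3 values at 9 and 4 at 14 total 83; raise one of the low values by 3 (still ≤ 13) to hit 86.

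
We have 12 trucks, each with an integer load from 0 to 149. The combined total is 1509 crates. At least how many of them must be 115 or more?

Suppose at most 12 − j of them reach 115; then j values are ≤ 114 and the rest ≤ 149.
The total is then ≤ 114·j + 149·(12 − j) = 1788 − 35j. For this to be ≥ 1509 we need j ≤ 7, so at least 12 − 7 = 5 must reach 115.
Exactly 5 works: 5 values at 149 and 7 at 114 total 1543; lower one of the high values by 34 (still ≥ 115) to hit 1509.

5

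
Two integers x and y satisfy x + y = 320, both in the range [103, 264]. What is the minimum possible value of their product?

xy = x(320 − x) is concave in x, so over [103, 217] it is minimized at an endpoint.
The extreme feasible split is x = 103, y = 217, giving xy = 22351.

22351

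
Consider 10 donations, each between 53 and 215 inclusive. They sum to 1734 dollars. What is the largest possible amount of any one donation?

215

To make one donation as large as possible, make the other 9 as small as possible.
The other 9 contribute at least 9 × 53 = 477, leaving at most 1734 − 477 = 1257.
But each donation is capped at 215, so the maximum is 215.
Achievable: one at 215 and the other 9 totalling 1519, which fits since 9 × 53 ≤ 1519 ≤ 9 × 215.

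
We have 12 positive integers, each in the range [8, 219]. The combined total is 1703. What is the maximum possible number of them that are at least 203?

Suppose k of them are at least 203. Those contribute at least 203 each and the other 12 − k at least 8 each.
So the total is at least 203k + 8(12 − k) = 96 + 195k. This must be ≤ 1703, giving k ≤ 8.
k = 8 is achieved by 8 values at 203 and 4 at 8, total 1656; add 47 to one value (staying below 203) to reach 1703.

8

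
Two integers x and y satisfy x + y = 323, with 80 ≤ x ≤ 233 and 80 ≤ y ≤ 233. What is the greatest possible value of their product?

With x + y fixed, xy peaks when the two are closest together.
Taking x = 161 and y = 162 (both in [80, 233]) gives xy = 26082.

26082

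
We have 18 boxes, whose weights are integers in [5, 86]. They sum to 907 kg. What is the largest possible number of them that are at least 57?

15

Suppose k of them are at least 57. Those contribute at least 57 each and the other 18 − k at least 5 each.
So the total is at least 57k + 5(18 − k) = 90 + 52k. This must be ≤ 907, giving k ≤ 15.
k = 15 is achieved by 15 values at 57 and 3 at 5, total 870; add 37 to one value (staying below 57) to reach 907.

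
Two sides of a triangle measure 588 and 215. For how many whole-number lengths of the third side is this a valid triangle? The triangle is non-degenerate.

429

The triangle inequality gives |588 − 215| < c < 588 + 215, i.e. 373 < c < 803.
So c can be any integer from 374 to 802: 429 values.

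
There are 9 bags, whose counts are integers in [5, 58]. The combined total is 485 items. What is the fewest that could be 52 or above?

4

Suppose at most 9 − j of them reach 52; then j values are ≤ 51 and the rest ≤ 58.
The total is then ≤ 51·j + 58·(9 − j) = 522 − 7j. For this to be ≥ 485 we need j ≤ 5, so at least 9 − 5 = 4 must reach 52.
Exactly 4 works: 4 values at 58 and 5 at 51 total 487; lower one of the high values by 2 (still ≥ 52) to hit 485.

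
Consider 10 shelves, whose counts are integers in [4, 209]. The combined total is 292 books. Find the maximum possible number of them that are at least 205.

Suppose k of them are at least 205. Those contribute at least 205 each and the other 10 − k at least 4 each.
So the total is at least 205k + 4(10 − k) = 40 + 201k. This must be ≤ 292, giving k ≤ 1.
k = 1 is achieved by 1 value at 205 and 9 at 4, total 241; add 51 to one value (staying below 205) to reach 292.

1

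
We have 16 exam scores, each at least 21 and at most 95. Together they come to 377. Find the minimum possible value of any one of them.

Minimizing one value means maximizing the remaining 15.
The other 15 can take up 15 × 95 = 1425 ≥ 377 − 21, so one score can sit at its floor of 21.
Achievable: one at 21 and the other 15 totalling 356, which fits since 15 × 21 ≤ 356 ≤ 15 × 95.

21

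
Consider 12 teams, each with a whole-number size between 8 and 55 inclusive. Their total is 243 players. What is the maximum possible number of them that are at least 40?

4

Suppose k of them are at least 40. Those contribute at least 40 each and the other 12 − k at least 8 each.
So the total is at least 40k + 8(12 − k) = 96 + 32k. This must be ≤ 243, giving k ≤ 4.
k = 4 is achieved by 4 values at 40 and 8 at 8, total 224; add 19 to one value (staying below 40) to reach 243.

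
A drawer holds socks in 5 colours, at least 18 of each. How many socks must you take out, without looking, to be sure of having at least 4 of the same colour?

16

You could draw 3 of every colour without reaching 4 of any — 15 in all.
One more forces 4 of some colour, so 15 + 1 = 16.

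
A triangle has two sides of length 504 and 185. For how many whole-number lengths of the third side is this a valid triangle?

The triangle inequality gives |504 − 185| < c < 504 + 185, i.e. 319 < c < 689.
So c can be any integer from 320 to 688: 369 values.

369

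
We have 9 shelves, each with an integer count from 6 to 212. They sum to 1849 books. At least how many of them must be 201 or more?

5

If only k of them are at least 201, the other 9 − k are at most 200, so the total is at most k·212 + (9 − k)·200.
This must reach 1849, so k·212 + (9 − k)·200 ≥ 1849, giving k ≥ 5.
Exactly 5 works: 5 values at 212 and 4 at 200 total 1860; lower one of the high values by 11 (still ≥ 201) to hit 1849.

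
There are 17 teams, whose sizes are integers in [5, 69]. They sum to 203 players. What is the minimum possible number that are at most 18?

9

Each value above 18 is at least 19, contributing at least 19 − 5 = 14 above the floor 5.
The sum exceeds the floor total 85 by 118, so at most ⌊118/14⌋ = 8 exceed 18, and at least 9 are ≤ 18.
Exactly 9 works: 9 values at 5 and 8 at 19 total 197; raise one of the low values by 6 (still ≤ 18) to hit 203.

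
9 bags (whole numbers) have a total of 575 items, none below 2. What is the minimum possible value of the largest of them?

64

The average is 575/9 > 63, so not all 9 can be 63 or less; the largest is ≥ 64.
Taking 1 copy of 63 and 8 copies of 64 gives exactly 575, so 64 is attained.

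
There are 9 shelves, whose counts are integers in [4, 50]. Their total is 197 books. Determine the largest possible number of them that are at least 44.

4

Suppose k of them are at least 44. Those contribute at least 44 each and the other 9 − k at least 4 each.
So the total is at least 44k + 4(9 − k) = 36 + 40k. This must be ≤ 197, giving k ≤ 4.
k = 4 is achieved by 4 values at 44 and 5 at 4, total 196; add 1 to one value (staying below 44) to reach 197.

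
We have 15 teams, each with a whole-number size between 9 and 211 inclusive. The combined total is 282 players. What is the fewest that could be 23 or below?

Let j be the number exceeding 23. Then the total is ≥ 24·j + 9·(15 − j) = 135 + 15j.
So 15j ≤ 147 and j ≤ 9; hence at least 15 − 9 = 6 are ≤ 23.
Exactly 6 works: 6 values at 9 and 9 at 24 total 270; raise one of the low values by 12 (still ≤ 23) to hit 282.

6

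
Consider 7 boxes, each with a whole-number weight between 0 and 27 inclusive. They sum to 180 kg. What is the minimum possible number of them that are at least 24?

If only k of them are at least 24, the other 7 − k are at most 23, so the total is at most k·27 + (7 − k)·23.
This must reach 180, so k·27 + (7 − k)·23 ≥ 180, giving k ≥ 5.
Exactly 5 works: 5 values at 27 and 2 at 23 total 181; lower one of the high values by 1 (still ≥ 24) to hit 180.

5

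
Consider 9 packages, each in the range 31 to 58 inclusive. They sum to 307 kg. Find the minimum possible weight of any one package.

31

To make one package as small as possible, make the other 8 as large as possible.
The other 8 can take up 8 × 58 = 464 ≥ 307 − 31, so one package can sit at its floor of 31.
Achievable: one at 31 and the other 8 totalling 276, which fits since 8 × 31 ≤ 276 ≤ 8 × 58.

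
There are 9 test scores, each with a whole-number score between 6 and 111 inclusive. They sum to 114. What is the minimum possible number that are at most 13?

2

If only k of them are at most 13, the other 9 − k are at least 14, so the total is at least (9 − k)·14 + k·6.
This is ≤ 114, so (9 − k)·14 + 6k ≤ 114, which gives k ≥ 2.
Exactly 2 works: 2 values at 6 and 7 at 14 total 110; raise one of the low values by 4 (still ≤ 13) to hit 114.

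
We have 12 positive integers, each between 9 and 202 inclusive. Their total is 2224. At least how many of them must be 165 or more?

7

Suppose at most 12 − j of them reach 165; then j values are ≤ 164 and the rest ≤ 202.
The total is then ≤ 164·j + 202·(12 − j) = 2424 − 38j. For this to be ≥ 2224 we need j ≤ 5, so at least 12 − 5 = 7 must reach 165.
Exactly 7 works: 7 values at 202 and 5 at 164 total 2234; lower one of the high values by 10 (still ≥ 165) to hit 2224.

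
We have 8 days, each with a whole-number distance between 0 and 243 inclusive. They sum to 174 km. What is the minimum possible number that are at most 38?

Each value above 38 is at least 39, contributing at least 39 − 0 = 39 above the floor 0.
The sum exceeds the floor total 0 by 174, so at most ⌊174/39⌋ = 4 exceed 38, and at least 4 are ≤ 38.
Exactly 4 works: 4 values at 0 and 4 at 39 total 156; raise one of the low values by 18 (still ≤ 38) to hit 174.

4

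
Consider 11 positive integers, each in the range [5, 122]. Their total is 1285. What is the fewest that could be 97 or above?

9

Each value short of 97 is at most 96, costing at least 122 − 96 = 26 against the maximum total of 1342.
We can afford to lose at most 1342 − 1285 = 57, so at most ⌊57/26⌋ = 2 fall short, and at least 9 are ≥ 97.
Exactly 9 works: 9 values at 122 and 2 at 96 total 1290; lower one of the high values by 5 (still ≥ 97) to hit 1285.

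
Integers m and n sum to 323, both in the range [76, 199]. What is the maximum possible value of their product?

26082

mn = m(323 − m) is maximized when m is as near 323/2 as the bounds allow.
Taking m = 161 and n = 162 (both in [76, 199]) gives mn = 26082.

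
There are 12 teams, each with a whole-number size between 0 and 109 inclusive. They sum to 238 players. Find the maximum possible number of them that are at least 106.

2

Suppose k of them are at least 106. Those contribute at least 106 each and the other 12 − k at least 0 each.
So the total is at least 106k + 0(12 − k) = 0 + 106k. This must be ≤ 238, giving k ≤ 2.
k = 2 is achieved by 2 values at 106 and 10 at 0, total 212; add 26 to one value (staying below 106) to reach 238.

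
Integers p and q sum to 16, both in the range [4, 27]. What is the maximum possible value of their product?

pq = p(16 − p) is maximized when p is as near 16/2 as the bounds allow.
Taking p = 8 and q = 8 (both in [4, 27]) gives pq = 64.

64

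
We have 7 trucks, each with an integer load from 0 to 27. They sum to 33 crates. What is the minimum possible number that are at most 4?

1

If only k of them are at most 4, the other 7 − k are at least 5, so the total is at least (7 − k)·5 + k·0.
This is ≤ 33, so (7 − k)·5 + 0k ≤ 33, which gives k ≥ 1.
Exactly 1 works: 1 value at 0 and 6 at 5 total 30; raise one of the low values by 3 (still ≤ 4) to hit 33.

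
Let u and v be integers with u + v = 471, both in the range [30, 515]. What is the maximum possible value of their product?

55460

With u + v fixed, uv peaks when the two are closest together.
Taking u = 235 and v = 236 (both in [30, 515]) gives uv = 55460.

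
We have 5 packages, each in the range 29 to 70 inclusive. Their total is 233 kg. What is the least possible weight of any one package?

Minimizing one value means maximizing the remaining 4.
The other 4 can take up 4 × 70 = 280 ≥ 233 − 29, so one package can sit at its floor of 29.
Achievable: one at 29 and the other 4 totalling 204, which fits since 4 × 29 ≤ 204 ≤ 4 × 70.

29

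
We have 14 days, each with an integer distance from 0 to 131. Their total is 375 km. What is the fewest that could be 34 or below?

4

Each value above 34 is at least 35, contributing at least 35 − 0 = 35 above the floor 0.
The sum exceeds the floor total 0 by 375, so at most ⌊375/35⌋ = 10 exceed 34, and at least 4 are ≤ 34.
Exactly 4 works: 4 values at 0 and 10 at 35 total 350; raise one of the low values by 25 (still ≤ 34) to hit 375.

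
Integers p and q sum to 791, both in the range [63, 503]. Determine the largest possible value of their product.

156420

pq = p(791 − p) is maximized when p is as near 791/2 as the bounds allow.
Taking p = 395 and q = 396 (both in [63, 503]) gives pq = 156420.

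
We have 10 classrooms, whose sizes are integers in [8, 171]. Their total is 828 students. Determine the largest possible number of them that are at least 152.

With k values at 152 or above and the rest at least 8, the sum is at least 80 + 144k.
Since the sum is 828, we need 144k ≤ 748, i.e. k ≤ 5.
k = 5 is achieved by 5 values at 152 and 5 at 8, total 800; add 28 to one value (staying below 152) to reach 828.

5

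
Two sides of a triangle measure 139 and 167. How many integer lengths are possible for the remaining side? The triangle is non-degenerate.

277

The triangle inequality gives |139 − 167| < c < 139 + 167, i.e. 28 < c < 306.
So c can be any integer from 29 to 305: 277 values.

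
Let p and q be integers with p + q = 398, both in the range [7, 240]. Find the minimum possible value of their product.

pq = p(398 − p) is concave in p, so over [158, 240] it is minimized at an endpoint.
The extreme feasible split is p = 158, q = 240, giving pq = 37920.

37920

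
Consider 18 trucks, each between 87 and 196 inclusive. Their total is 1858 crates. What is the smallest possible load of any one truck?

87

Minimizing one value means maximizing the remaining 17.
The other 17 can take up 17 × 196 = 3332 ≥ 1858 − 87, so one truck can sit at its floor of 87.
Achievable: one at 87 and the other 17 totalling 1771, which fits since 17 × 87 ≤ 1771 ≤ 17 × 196.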